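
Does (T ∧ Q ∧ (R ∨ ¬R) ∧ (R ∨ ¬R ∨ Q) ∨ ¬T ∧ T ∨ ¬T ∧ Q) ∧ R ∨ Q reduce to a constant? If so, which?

no

(T ∧ Q ∧ (R ∨ ¬R) ∧ (R ∨ ¬R ∨ Q) ∨ ¬T ∧ T ∨ ¬T ∧ Q) ∧ R ∨ Q
= (T ∧ Q ∧ (R ∨ ¬R) ∨ ¬T ∧ T ∨ ¬T ∧ Q) ∧ R ∨ Q   — absorption
= (T ∧ Q ∨ ¬T ∧ T ∨ ¬T ∧ Q) ∧ R ∨ Q   — complement / identity
= (T ∧ Q ∨ ¬T ∧ Q) ∧ R ∨ Q   — complement / identity
= Q ∧ R ∨ Q   — distribution
= Q   — absorption
This depends on Q, so it is not a constant.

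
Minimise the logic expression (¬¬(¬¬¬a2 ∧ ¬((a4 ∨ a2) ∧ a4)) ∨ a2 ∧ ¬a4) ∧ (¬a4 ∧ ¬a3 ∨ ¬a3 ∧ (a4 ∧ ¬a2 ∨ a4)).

(¬¬(¬¬¬a2 ∧ ¬((a4 ∨ a2) ∧ a4)) ∨ a2 ∧ ¬a4) ∧ (¬a4 ∧ ¬a3 ∨ ¬a3 ∧ (a4 ∧ ¬a2 ∨ a4))
= (¬¬(¬¬¬a2 ∧ ¬a4) ∨ a2 ∧ ¬a4) ∧ (¬a4 ∧ ¬a3 ∨ ¬a3 ∧ (a4 ∧ ¬a2 ∨ a4))   — absorption
= (¬¬¬a2 ∧ ¬a4 ∨ a2 ∧ ¬a4) ∧ (¬a4 ∧ ¬a3 ∨ ¬a3 ∧ (a4 ∧ ¬a2 ∨ a4))   — double negation
= (¬¬¬a2 ∧ ¬a4 ∨ a2 ∧ ¬a4) ∧ (¬a4 ∧ ¬a3 ∨ ¬a3 ∧ a4)   — absorption
= (¬a2 ∧ ¬a4 ∨ a2 ∧ ¬a4) ∧ (¬a4 ∧ ¬a3 ∨ ¬a3 ∧ a4)   — double negation
= (¬a2 ∧ ¬a4 ∨ a2 ∧ ¬a4) ∧ ¬a3   — distribution
= ¬a4 ∧ ¬a3   — distribution

¬a4 ∧ ¬a3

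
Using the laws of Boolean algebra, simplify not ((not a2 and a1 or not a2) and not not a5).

a2 or not a5

not ((not a2 and a1 or not a2) and not not a5)
= not (not a2 and not not a5)   (absorption)
= a2 or not a5   (De Morgan)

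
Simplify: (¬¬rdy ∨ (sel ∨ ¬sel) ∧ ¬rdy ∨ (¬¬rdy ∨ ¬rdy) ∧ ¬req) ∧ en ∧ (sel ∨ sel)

(¬¬rdy ∨ (sel ∨ ¬sel) ∧ ¬rdy ∨ (¬¬rdy ∨ ¬rdy) ∧ ¬req) ∧ en ∧ (sel ∨ sel)
= (¬¬rdy ∨ ¬rdy ∨ (¬¬rdy ∨ ¬rdy) ∧ ¬req) ∧ en ∧ (sel ∨ sel)   (complement / identity)
= (¬¬rdy ∨ ¬rdy) ∧ en ∧ (sel ∨ sel)   (absorption)
= (rdy ∨ ¬rdy) ∧ en ∧ (sel ∨ sel)   (double negation)
= en ∧ (sel ∨ sel)   (complement / identity)
= en ∧ sel   (idempotence)

en ∧ sel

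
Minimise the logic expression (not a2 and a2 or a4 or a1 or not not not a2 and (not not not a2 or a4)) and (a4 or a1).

a4 or a1

(not a2 and a2 or a4 or a1 or not not not a2 and (not not not a2 or a4)) and (a4 or a1)
= (not a2 and a2 or a4 or a1 or not not not a2) and (a4 or a1)
= (not a2 and a2 or a4 or a1 or not a2) and (a4 or a1)
= (a4 or a1 or not a2) and (a4 or a1)
= a4 or a1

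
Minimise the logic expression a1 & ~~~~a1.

a1

a1 & ~~~~a1
= a1 & ~~a1   (double negation)
= a1 & a1   (double negation)
= a1   (idempotence)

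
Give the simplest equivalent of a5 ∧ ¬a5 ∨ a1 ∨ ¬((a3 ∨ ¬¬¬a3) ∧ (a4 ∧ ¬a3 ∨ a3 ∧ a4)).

a5 ∧ ¬a5 ∨ a1 ∨ ¬((a3 ∨ ¬¬¬a3) ∧ (a4 ∧ ¬a3 ∨ a3 ∧ a4))
= a5 ∧ ¬a5 ∨ a1 ∨ ¬((a3 ∨ ¬¬¬a3) ∧ a4)   — distribution
= a1 ∨ ¬((a3 ∨ ¬¬¬a3) ∧ a4)   — complement / identity
= a1 ∨ ¬((a3 ∨ ¬a3) ∧ a4)   — double negation
= a1 ∨ ¬a4   — complement / identity

a1 ∨ ¬a4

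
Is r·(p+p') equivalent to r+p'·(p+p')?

No

E1: r·(p+p')
    = r
E2: r+p'·(p+p')
    = r+p'
These differ: at p=0, r=0, E1 = 0 but E2 = 1.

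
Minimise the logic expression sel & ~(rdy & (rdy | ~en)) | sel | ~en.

sel & ~(rdy & (rdy | ~en)) | sel | ~en
= sel & ~rdy | sel | ~en
= sel | ~en

sel | ~en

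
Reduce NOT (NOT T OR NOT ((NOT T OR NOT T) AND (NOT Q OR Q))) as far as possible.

NOT (NOT T OR NOT ((NOT T OR NOT T) AND (NOT Q OR Q)))
= T AND (NOT T OR NOT T) AND (NOT Q OR Q)   — De Morgan
= T AND NOT T AND (NOT Q OR Q)   — idempotence
= T AND NOT T   — complement / identity
= FALSE   — complement

FALSE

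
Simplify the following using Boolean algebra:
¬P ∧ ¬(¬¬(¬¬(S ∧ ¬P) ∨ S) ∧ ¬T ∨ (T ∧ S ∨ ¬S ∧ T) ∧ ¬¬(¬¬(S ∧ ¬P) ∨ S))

¬P ∧ ¬S

¬P ∧ ¬(¬¬(¬¬(S ∧ ¬P) ∨ S) ∧ ¬T ∨ (T ∧ S ∨ ¬S ∧ T) ∧ ¬¬(¬¬(S ∧ ¬P) ∨ S))
= ¬P ∧ ¬(¬¬(¬¬(S ∧ ¬P) ∨ S) ∧ ¬T ∨ T ∧ ¬¬(¬¬(S ∧ ¬P) ∨ S))
= ¬P ∧ ¬¬¬(¬¬(S ∧ ¬P) ∨ S)
= ¬P ∧ ¬¬¬(S ∧ ¬P ∨ S)
= ¬P ∧ ¬(S ∧ ¬P ∨ S)
= ¬P ∧ ¬S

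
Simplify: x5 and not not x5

x5 and not not x5
= x5 and x5   [double negation]
= x5   [idempotence]

x5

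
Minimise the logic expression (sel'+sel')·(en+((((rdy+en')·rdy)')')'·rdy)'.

(sel'+sel')·(en+((((rdy+en')·rdy)')')'·rdy)'
= sel'·(en+((((rdy+en')·rdy)')')'·rdy)'   [idempotence]
= sel'·(en+((rdy+en')·rdy)'·rdy)'   [double negation]
= sel'·(en+rdy'·rdy)'   [absorption]
= sel'·en'   [complement / identity]

sel'·en'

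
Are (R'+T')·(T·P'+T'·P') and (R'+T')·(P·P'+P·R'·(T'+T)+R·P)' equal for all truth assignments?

Yes

E1: (R'+T')·(T·P'+T'·P')
    = (R'+T')·P'
E2: (R'+T')·(P·P'+P·R'·(T'+T)+R·P)'
    = (R'+T')·(P·P'+P·R'+R·P)'
    = (R'+T')·(P·R'+R·P)'
    = (R'+T')·P'
Both reduce to (R'+T')·P', so they are equivalent.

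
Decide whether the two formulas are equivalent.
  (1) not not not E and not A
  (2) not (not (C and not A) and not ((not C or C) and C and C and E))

E1: not not not E and not A
    = not E and not A   — double negation
E2: not (not (C and not A) and not ((not C or C) and C and C and E))
    = not (not (C and not A) and not (C and C and E))   — complement / identity
    = not (not (C and not A) and not (C and E))   — idempotence
    = C and not A or C and E   — De Morgan
    = C and (not A or E)   — distribution
These differ: at A=0, C=1, E=1, E1 = 0 but E2 = 1.

No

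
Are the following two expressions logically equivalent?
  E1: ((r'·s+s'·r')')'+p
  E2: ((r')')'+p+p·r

Yes

E1: ((r'·s+s'·r')')'+p
    = ((r')')'+p   — distribution
    = r'+p   — double negation
E2: ((r')')'+p+p·r
    = r'+p+p·r   — double negation
    = r'+p   — absorption
Both reduce to r'+p, so they are equivalent.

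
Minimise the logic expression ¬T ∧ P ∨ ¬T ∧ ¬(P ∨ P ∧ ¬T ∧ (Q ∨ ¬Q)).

¬T

¬T ∧ P ∨ ¬T ∧ ¬(P ∨ P ∧ ¬T ∧ (Q ∨ ¬Q))
= ¬T ∧ P ∨ ¬T ∧ ¬(P ∨ P ∧ ¬T)
= ¬T ∧ P ∨ ¬T ∧ ¬P
= ¬T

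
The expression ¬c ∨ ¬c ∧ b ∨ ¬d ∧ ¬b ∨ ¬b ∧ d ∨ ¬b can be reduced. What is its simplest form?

¬c ∨ ¬b

¬c ∨ ¬c ∧ b ∨ ¬d ∧ ¬b ∨ ¬b ∧ d ∨ ¬b
= ¬c ∨ ¬c ∧ b ∨ ¬b ∨ ¬b   (distribution)
= ¬c ∨ ¬b ∨ ¬b   (absorption)
= ¬c ∨ ¬b   (idempotence)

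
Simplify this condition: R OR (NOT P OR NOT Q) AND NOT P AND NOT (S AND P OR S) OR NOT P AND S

R OR (NOT P OR NOT Q) AND NOT P AND NOT (S AND P OR S) OR NOT P AND S
= R OR NOT P AND NOT (S AND P OR S) OR NOT P AND S   [absorption]
= R OR NOT P AND NOT S OR NOT P AND S   [absorption]
= R OR NOT P   [distribution]

R OR NOT P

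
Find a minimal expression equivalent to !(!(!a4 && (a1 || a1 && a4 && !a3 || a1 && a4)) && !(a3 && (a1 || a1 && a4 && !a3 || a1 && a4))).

a1 && (!a4 || a3)

!(!(!a4 && (a1 || a1 && a4 && !a3 || a1 && a4)) && !(a3 && (a1 || a1 && a4 && !a3 || a1 && a4)))
= !a4 && (a1 || a1 && a4 && !a3 || a1 && a4) || a3 && (a1 || a1 && a4 && !a3 || a1 && a4)   (De Morgan)
= (a1 || a1 && a4 && !a3 || a1 && a4) && (!a4 || a3)   (distribution)
= (a1 || a1 && a4) && (!a4 || a3)   (absorption)
= a1 && (!a4 || a3)   (absorption)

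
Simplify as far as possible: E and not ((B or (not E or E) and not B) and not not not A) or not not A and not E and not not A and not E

A

E and not ((B or (not E or E) and not B) and not not not A) or not not A and not E and not not A and not E
= E and not ((B or not B) and not not not A) or not not A and not E and not not A and not E   — complement / identity
= E and not not not not A or not not A and not E and not not A and not E   — complement / identity
= E and not not not not A or not not A and not E   — idempotence
= E and not not A or not not A and not E   — double negation
= not not A   — distribution
= A   — double negation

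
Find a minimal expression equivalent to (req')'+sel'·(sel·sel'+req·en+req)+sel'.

req+sel'

(req')'+sel'·(sel·sel'+req·en+req)+sel'
= (req')'+sel'·(sel·sel'+req)+sel'   (absorption)
= (req')'+sel'·req+sel'   (complement / identity)
= (req')'+sel'   (absorption)
= req+sel'   (double negation)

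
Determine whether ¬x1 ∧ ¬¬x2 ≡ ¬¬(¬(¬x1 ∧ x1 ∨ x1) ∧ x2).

Yes

E1: ¬x1 ∧ ¬¬x2
    = ¬x1 ∧ x2   [double negation]
E2: ¬¬(¬(¬x1 ∧ x1 ∨ x1) ∧ x2)
    = ¬(¬x1 ∧ x1 ∨ x1) ∧ x2   [double negation]
    = ¬x1 ∧ x2   [complement / identity]
Both reduce to ¬x1 ∧ x2, so they are equivalent.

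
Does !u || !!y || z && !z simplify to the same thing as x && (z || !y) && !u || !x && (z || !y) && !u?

E1: !u || !!y || z && !z
    = !u || !!y   — complement / identity
    = !u || y   — double negation
E2: x && (z || !y) && !u || !x && (z || !y) && !u
    = (z || !y) && !u && (x || !x)   — distribution
    = (z || !y) && !u   — complement / identity
These differ: at u=0, x=0, y=1, z=0, E1 = 1 but E2 = 0.

No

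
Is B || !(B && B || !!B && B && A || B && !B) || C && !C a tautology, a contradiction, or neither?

tautology

B || !(B && B || !!B && B && A || B && !B) || C && !C
= B || !(B && B || B && B && A || B && !B) || C && !C   — double negation
= B || !(B && B || B && B && A || B && !B)   — complement / identity
= B || !(B && B || B && !B)   — absorption
= B || !B   — distribution
= true   — complement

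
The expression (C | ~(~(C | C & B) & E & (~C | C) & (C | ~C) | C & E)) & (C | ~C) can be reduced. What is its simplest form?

(C | ~(~(C | C & B) & E & (~C | C) & (C | ~C) | C & E)) & (C | ~C)
= C | ~(~(C | C & B) & E & (~C | C) & (C | ~C) | C & E)
= C | ~(~(C | C & B) & E & (~C | C) | C & E)
= C | ~(~(C | C & B) & E | C & E)
= C | ~(~C & E | C & E)
= C | ~E

C | ~E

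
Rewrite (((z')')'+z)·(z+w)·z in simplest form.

z

(((z')')'+z)·(z+w)·z
= (z'+z)·(z+w)·z   (double negation)
= (z'+z)·z   (absorption)
= z   (complement / identity)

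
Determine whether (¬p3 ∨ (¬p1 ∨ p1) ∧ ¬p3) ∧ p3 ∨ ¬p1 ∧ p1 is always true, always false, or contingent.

always false

(¬p3 ∨ (¬p1 ∨ p1) ∧ ¬p3) ∧ p3 ∨ ¬p1 ∧ p1
= (¬p3 ∨ (¬p1 ∨ p1) ∧ ¬p3) ∧ p3   (complement / identity)
= (¬p3 ∨ ¬p3) ∧ p3   (complement / identity)
= ¬p3 ∧ p3   (idempotence)
= False   (complement)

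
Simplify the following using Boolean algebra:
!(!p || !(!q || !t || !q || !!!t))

!(!p || !(!q || !t || !q || !!!t))
= !(!p || !(!q || !t || !q || !t))
= p && (!q || !t || !q || !t)
= p && (!q || !t)

p && (!q || !t)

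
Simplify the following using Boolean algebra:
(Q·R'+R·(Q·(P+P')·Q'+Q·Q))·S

(Q·R'+R·(Q·(P+P')·Q'+Q·Q))·S
= (Q·R'+R·(Q·Q'+Q·Q))·S   — complement / identity
= (Q·R'+R·Q)·S   — distribution
= Q·S   — distribution

Q·S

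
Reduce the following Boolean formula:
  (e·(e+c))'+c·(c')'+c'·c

(e·(e+c))'+c·(c')'+c'·c
= (e·(e+c))'+c·c+c'·c   — double negation
= (e·(e+c))'+c   — distribution
= e'+c   — absorption

e'+c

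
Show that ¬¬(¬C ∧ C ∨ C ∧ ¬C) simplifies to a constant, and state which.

False

¬¬(¬C ∧ C ∨ C ∧ ¬C)
= ¬¬(C ∧ ¬C)   — complement / identity
= C ∧ ¬C   — double negation
= False   — complement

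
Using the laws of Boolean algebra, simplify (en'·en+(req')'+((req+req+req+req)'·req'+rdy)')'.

req'

(en'·en+(req')'+((req+req+req+req)'·req'+rdy)')'
= (en'·en+(req')'+((req+req)'·req'+rdy)')'   — idempotence
= ((req')'+((req+req)'·req'+rdy)')'   — complement / identity
= ((req')'+(req'·req'+rdy)')'   — idempotence
= req'·(req'·req'+rdy)   — De Morgan
= req'·(req'+rdy)   — idempotence
= req'   — absorption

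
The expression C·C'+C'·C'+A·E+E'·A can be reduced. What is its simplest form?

C·C'+C'·C'+A·E+E'·A
= C·C'+C'·C'+A
= C'·C'+A
= C'+A

C'+A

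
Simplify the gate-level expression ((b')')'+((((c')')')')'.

((b')')'+((((c')')')')'
= ((b')')'+((c')')'   — double negation
= ((b')')'+c'   — double negation
= b'+c'   — double negation

b'+c'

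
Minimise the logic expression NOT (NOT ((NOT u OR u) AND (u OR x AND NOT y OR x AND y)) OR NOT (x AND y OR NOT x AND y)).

(u OR x) AND y

NOT (NOT ((NOT u OR u) AND (u OR x AND NOT y OR x AND y)) OR NOT (x AND y OR NOT x AND y))
= NOT (NOT ((NOT u OR u) AND (u OR x)) OR NOT (x AND y OR NOT x AND y))   (distribution)
= NOT (NOT ((NOT u OR u) AND (u OR x)) OR NOT y)   (distribution)
= NOT (NOT (u OR x) OR NOT y)   (complement / identity)
= (u OR x) AND y   (De Morgan)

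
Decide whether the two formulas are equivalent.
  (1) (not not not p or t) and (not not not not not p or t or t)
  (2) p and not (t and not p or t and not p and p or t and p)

No

E1: (not not not p or t) and (not not not not not p or t or t)
    = (not not not p or t) and (not not not p or t or t)   — double negation
    = not not not p or t   — absorption
    = not p or t   — double negation
E2: p and not (t and not p or t and not p and p or t and p)
    = p and not (t and not p or t and p)   — absorption
    = p and not t   — distribution
These differ: at p=0, t=0, E1 = 1 but E2 = 0.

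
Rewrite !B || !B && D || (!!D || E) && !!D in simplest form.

!B || D

!B || !B && D || (!!D || E) && !!D
= !B || (!!D || E) && !!D   [absorption]
= !B || !!D   [absorption]
= !B || D   [double negation]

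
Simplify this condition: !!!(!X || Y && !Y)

!!!(!X || Y && !Y)
= !!!!X   [complement / identity]
= !!X   [double negation]
= X   [double negation]

X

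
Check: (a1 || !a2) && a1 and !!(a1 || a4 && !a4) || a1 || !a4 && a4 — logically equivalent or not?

Yes

E1: (a1 || !a2) && a1
    = a1   [absorption]
E2: !!(a1 || a4 && !a4) || a1 || !a4 && a4
    = !!(a1 || a4 && !a4) || a1   [complement / identity]
    = a1 || a4 && !a4 || a1   [double negation]
    = a1 || a1   [complement / identity]
    = a1   [idempotence]
Both reduce to a1, so they are equivalent.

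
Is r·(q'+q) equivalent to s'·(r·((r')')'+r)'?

No

E1: r·(q'+q)
    = r
E2: s'·(r·((r')')'+r)'
    = s'·(r·r'+r)'
    = s'·r'
These differ: at q=0, r=0, s=0, E1 = 0 but E2 = 1.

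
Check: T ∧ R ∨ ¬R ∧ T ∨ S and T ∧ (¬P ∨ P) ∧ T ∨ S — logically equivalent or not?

Yes

E1: T ∧ R ∨ ¬R ∧ T ∨ S
    = T ∨ S   (distribution)
E2: T ∧ (¬P ∨ P) ∧ T ∨ S
    = T ∧ T ∨ S   (complement / identity)
    = T ∨ S   (idempotence)
Both reduce to T ∨ S, so they are equivalent.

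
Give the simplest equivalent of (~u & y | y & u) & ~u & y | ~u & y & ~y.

~u & y

(~u & y | y & u) & ~u & y | ~u & y & ~y
= ~u & y & (~u & y | y & u | ~y)   — distribution
= ~u & y & (y | ~y)   — distribution
= ~u & y   — complement / identity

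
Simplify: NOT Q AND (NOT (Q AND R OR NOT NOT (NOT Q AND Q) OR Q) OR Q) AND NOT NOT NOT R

NOT Q AND (NOT (Q AND R OR NOT NOT (NOT Q AND Q) OR Q) OR Q) AND NOT NOT NOT R
= NOT Q AND (NOT (Q AND R OR NOT Q AND Q OR Q) OR Q) AND NOT NOT NOT R   [double negation]
= NOT Q AND (NOT (Q AND R OR Q) OR Q) AND NOT NOT NOT R   [complement / identity]
= NOT Q AND (NOT (Q AND R OR Q) OR Q) AND NOT R   [double negation]
= NOT Q AND (NOT Q OR Q) AND NOT R   [absorption]
= NOT Q AND NOT R   [complement / identity]

NOT Q AND NOT R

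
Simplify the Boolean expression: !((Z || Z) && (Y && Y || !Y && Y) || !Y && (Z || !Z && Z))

!Z

!((Z || Z) && (Y && Y || !Y && Y) || !Y && (Z || !Z && Z))
= !(Z && (Y && Y || !Y && Y) || !Y && (Z || !Z && Z))
= !(Z && Y || !Y && (Z || !Z && Z))
= !(Z && Y || !Y && Z)
= !Z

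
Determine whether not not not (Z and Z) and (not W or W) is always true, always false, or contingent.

not not not (Z and Z) and (not W or W)
= not not not Z and (not W or W)   (idempotence)
= not not not Z   (complement / identity)
= not Z   (double negation)
This depends on Z, so it is not a constant.

contingent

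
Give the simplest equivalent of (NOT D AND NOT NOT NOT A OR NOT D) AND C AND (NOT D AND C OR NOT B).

NOT D AND C

(NOT D AND NOT NOT NOT A OR NOT D) AND C AND (NOT D AND C OR NOT B)
= (NOT D AND NOT A OR NOT D) AND C AND (NOT D AND C OR NOT B)   (double negation)
= NOT D AND C AND (NOT D AND C OR NOT B)   (absorption)
= NOT D AND C   (absorption)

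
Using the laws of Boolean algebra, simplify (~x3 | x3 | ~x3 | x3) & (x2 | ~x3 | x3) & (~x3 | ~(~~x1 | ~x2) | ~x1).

~x3 | ~x1

(~x3 | x3 | ~x3 | x3) & (x2 | ~x3 | x3) & (~x3 | ~(~~x1 | ~x2) | ~x1)
= (~x3 | x3 | ~x3 | x3) & (x2 | ~x3 | x3) & (~x3 | ~x1 & x2 | ~x1)   [De Morgan]
= ((~x3 | x3) & x2 | ~x3 | x3) & (~x3 | ~x1 & x2 | ~x1)   [distribution]
= ((~x3 | x3) & x2 | ~x3 | x3) & (~x3 | ~x1)   [absorption]
= (~x3 | x3) & (~x3 | ~x1)   [absorption]
= ~x3 | ~x1   [complement / identity]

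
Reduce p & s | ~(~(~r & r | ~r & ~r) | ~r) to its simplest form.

p & s | ~(~(~r & r | ~r & ~r) | ~r)
= p & s | ~(~~r | ~r)
= p & s | ~r & r
= p & s

p & s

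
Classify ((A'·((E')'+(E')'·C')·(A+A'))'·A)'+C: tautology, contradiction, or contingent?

((A'·((E')'+(E')'·C')·(A+A'))'·A)'+C
= ((A'·(E')'·(A+A'))'·A)'+C   (absorption)
= ((A'·(E')')'·A)'+C   (complement / identity)
= ((A+E')·A)'+C   (De Morgan)
= A'+C   (absorption)
This depends on A, C, so it is not a constant.

contingent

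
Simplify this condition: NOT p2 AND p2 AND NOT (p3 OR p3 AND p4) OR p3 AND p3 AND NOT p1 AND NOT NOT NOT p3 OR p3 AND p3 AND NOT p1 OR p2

NOT p2 AND p2 AND NOT (p3 OR p3 AND p4) OR p3 AND p3 AND NOT p1 AND NOT NOT NOT p3 OR p3 AND p3 AND NOT p1 OR p2
= NOT p2 AND p2 AND NOT (p3 OR p3 AND p4) OR p3 AND NOT p1 AND NOT NOT NOT p3 OR p3 AND p3 AND NOT p1 OR p2
= NOT p2 AND p2 AND NOT p3 OR p3 AND NOT p1 AND NOT NOT NOT p3 OR p3 AND p3 AND NOT p1 OR p2
= NOT p2 AND p2 AND NOT p3 OR p3 AND NOT p1 AND NOT p3 OR p3 AND p3 AND NOT p1 OR p2
= (NOT p2 AND p2 OR p3 AND NOT p1) AND NOT p3 OR p3 AND p3 AND NOT p1 OR p2
= p3 AND NOT p1 AND NOT p3 OR p3 AND p3 AND NOT p1 OR p2
= p3 AND NOT p1 OR p2

p3 AND NOT p1 OR p2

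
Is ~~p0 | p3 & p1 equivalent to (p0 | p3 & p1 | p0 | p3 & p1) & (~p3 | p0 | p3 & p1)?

Yes

E1: ~~p0 | p3 & p1
    = p0 | p3 & p1   [double negation]
E2: (p0 | p3 & p1 | p0 | p3 & p1) & (~p3 | p0 | p3 & p1)
    = (p0 | p3 & p1) & ~p3 | p0 | p3 & p1   [distribution]
    = p0 | p3 & p1   [absorption]
Both reduce to p0 | p3 & p1, so they are equivalent.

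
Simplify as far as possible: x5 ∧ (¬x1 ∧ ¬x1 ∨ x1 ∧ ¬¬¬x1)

x5 ∧ (¬x1 ∧ ¬x1 ∨ x1 ∧ ¬¬¬x1)
= x5 ∧ (¬x1 ∧ ¬x1 ∨ x1 ∧ ¬x1)
= x5 ∧ ¬x1

x5 ∧ ¬x1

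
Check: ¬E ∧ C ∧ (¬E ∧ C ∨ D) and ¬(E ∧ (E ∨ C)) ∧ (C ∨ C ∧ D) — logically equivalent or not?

E1: ¬E ∧ C ∧ (¬E ∧ C ∨ D)
    = ¬E ∧ C   — absorption
E2: ¬(E ∧ (E ∨ C)) ∧ (C ∨ C ∧ D)
    = ¬E ∧ (C ∨ C ∧ D)   — absorption
    = ¬E ∧ C   — absorption
Both reduce to ¬E ∧ C, so they are equivalent.

Yes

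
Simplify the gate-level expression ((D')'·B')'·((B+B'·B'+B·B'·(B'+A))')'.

((D')'·B')'·((B+B'·B'+B·B'·(B'+A))')'
= (D'+B)·((B+B'·B'+B·B'·(B'+A))')'   [De Morgan]
= (D'+B)·((B+B'·B'+B·B')')'   [absorption]
= (D'+B)·((B+B')')'   [distribution]
= (D'+B)·(B+B')   [double negation]
= D'+B   [complement / identity]

D'+B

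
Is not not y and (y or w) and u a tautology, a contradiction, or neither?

not not y and (y or w) and u
= y and (y or w) and u   (double negation)
= y and u   (absorption)
This depends on u, y, so it is not a constant.

neither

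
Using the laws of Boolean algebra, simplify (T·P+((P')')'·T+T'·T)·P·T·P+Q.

T·P+Q

(T·P+((P')')'·T+T'·T)·P·T·P+Q
= (T·P+P'·T+T'·T)·P·T·P+Q   [double negation]
= (T+T'·T)·P·T·P+Q   [distribution]
= T·P·T·P+Q   [complement / identity]
= T·P+Q   [idempotence]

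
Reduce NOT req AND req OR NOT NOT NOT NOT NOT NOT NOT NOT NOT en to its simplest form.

NOT en

NOT req AND req OR NOT NOT NOT NOT NOT NOT NOT NOT NOT en
= NOT req AND req OR NOT NOT NOT NOT NOT NOT NOT en   — double negation
= NOT req AND req OR NOT NOT NOT NOT NOT en   — double negation
= NOT NOT NOT NOT NOT en   — complement / identity
= NOT NOT NOT en   — double negation
= NOT en   — double negation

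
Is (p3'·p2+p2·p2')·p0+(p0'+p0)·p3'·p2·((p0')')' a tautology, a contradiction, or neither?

(p3'·p2+p2·p2')·p0+(p0'+p0)·p3'·p2·((p0')')'
= (p3'·p2+p2·p2')·p0+p3'·p2·((p0')')'   [complement / identity]
= (p3'·p2+p2·p2')·p0+p3'·p2·p0'   [double negation]
= p3'·p2·p0+p3'·p2·p0'   [complement / identity]
= p3'·p2   [distribution]
This depends on p2, p3, so it is not a constant.

neither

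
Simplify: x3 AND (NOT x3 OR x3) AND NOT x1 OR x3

x3 AND (NOT x3 OR x3) AND NOT x1 OR x3
= x3 AND NOT x1 OR x3   — complement / identity
= x3   — absorption

x3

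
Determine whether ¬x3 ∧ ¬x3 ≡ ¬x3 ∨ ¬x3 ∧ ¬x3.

E1: ¬x3 ∧ ¬x3
    = ¬x3
E2: ¬x3 ∨ ¬x3 ∧ ¬x3
    = ¬x3 ∨ ¬x3
    = ¬x3
Both reduce to ¬x3, so they are equivalent.

Yes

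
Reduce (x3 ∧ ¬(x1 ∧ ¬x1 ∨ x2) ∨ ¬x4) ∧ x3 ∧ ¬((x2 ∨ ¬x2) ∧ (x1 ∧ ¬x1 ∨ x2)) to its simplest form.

x3 ∧ ¬x2

(x3 ∧ ¬(x1 ∧ ¬x1 ∨ x2) ∨ ¬x4) ∧ x3 ∧ ¬((x2 ∨ ¬x2) ∧ (x1 ∧ ¬x1 ∨ x2))
= (x3 ∧ ¬(x1 ∧ ¬x1 ∨ x2) ∨ ¬x4) ∧ x3 ∧ ¬(x1 ∧ ¬x1 ∨ x2)
= x3 ∧ ¬(x1 ∧ ¬x1 ∨ x2)
= x3 ∧ ¬x2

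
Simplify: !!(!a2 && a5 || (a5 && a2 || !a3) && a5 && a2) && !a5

false

!!(!a2 && a5 || (a5 && a2 || !a3) && a5 && a2) && !a5
= (!a2 && a5 || (a5 && a2 || !a3) && a5 && a2) && !a5
= (!a2 && a5 || a5 && a2) && !a5
= a5 && !a5
= false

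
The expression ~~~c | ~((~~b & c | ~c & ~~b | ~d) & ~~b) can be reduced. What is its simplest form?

~c | ~b

~~~c | ~((~~b & c | ~c & ~~b | ~d) & ~~b)
= ~~~c | ~((~~b | ~d) & ~~b)   [distribution]
= ~~~c | ~~~b   [absorption]
= ~~~c | ~b   [double negation]
= ~c | ~b   [double negation]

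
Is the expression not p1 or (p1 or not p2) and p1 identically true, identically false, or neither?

not p1 or (p1 or not p2) and p1
= not p1 or p1   — absorption
= True   — complement

identically true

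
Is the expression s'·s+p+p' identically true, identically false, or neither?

identically true

s'·s+p+p'
= p+p'   — complement / identity
= 1   — complement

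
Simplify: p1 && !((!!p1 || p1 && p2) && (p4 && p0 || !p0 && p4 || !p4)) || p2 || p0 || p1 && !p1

p2 || p0

p1 && !((!!p1 || p1 && p2) && (p4 && p0 || !p0 && p4 || !p4)) || p2 || p0 || p1 && !p1
= p1 && !((!!p1 || p1 && p2) && (p4 || !p4)) || p2 || p0 || p1 && !p1
= p1 && !((p1 || p1 && p2) && (p4 || !p4)) || p2 || p0 || p1 && !p1
= p1 && !((p1 || p1 && p2) && (p4 || !p4)) || p2 || p0
= p1 && !(p1 && (p4 || !p4)) || p2 || p0
= p1 && !p1 || p2 || p0
= p2 || p0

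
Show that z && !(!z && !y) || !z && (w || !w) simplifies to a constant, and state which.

true

z && !(!z && !y) || !z && (w || !w)
= z && !(!z && !y) || !z   (complement / identity)
= z && (z || y) || !z   (De Morgan)
= z || !z   (absorption)
= true   (complement)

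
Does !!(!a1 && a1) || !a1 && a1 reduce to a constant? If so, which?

!!(!a1 && a1) || !a1 && a1
= !a1 && a1 || !a1 && a1   — double negation
= !a1 && a1   — idempotence
= false   — complement

yes, False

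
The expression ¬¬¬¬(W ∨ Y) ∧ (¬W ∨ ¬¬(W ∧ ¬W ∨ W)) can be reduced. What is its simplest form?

W ∨ Y

¬¬¬¬(W ∨ Y) ∧ (¬W ∨ ¬¬(W ∧ ¬W ∨ W))
= ¬¬¬¬(W ∨ Y) ∧ (¬W ∨ W ∧ ¬W ∨ W)
= ¬¬¬¬(W ∨ Y) ∧ (¬W ∨ W)
= ¬¬¬¬(W ∨ Y)
= ¬¬(W ∨ Y)
= W ∨ Y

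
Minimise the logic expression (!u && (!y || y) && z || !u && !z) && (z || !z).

!u

(!u && (!y || y) && z || !u && !z) && (z || !z)
= (!u && z || !u && !z) && (z || !z)   — complement / identity
= !u && (z || !z)   — distribution
= !u   — complement / identity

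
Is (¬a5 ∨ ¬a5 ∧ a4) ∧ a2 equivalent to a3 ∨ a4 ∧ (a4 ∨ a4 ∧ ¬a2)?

No

E1: (¬a5 ∨ ¬a5 ∧ a4) ∧ a2
    = ¬a5 ∧ a2   [absorption]
E2: a3 ∨ a4 ∧ (a4 ∨ a4 ∧ ¬a2)
    = a3 ∨ a4 ∧ a4   [absorption]
    = a3 ∨ a4   [idempotence]
These differ: at a2=0, a3=1, a4=1, a5=1, E1 = 0 but E2 = 1.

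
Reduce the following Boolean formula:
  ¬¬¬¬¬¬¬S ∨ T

¬S ∨ T

¬¬¬¬¬¬¬S ∨ T
= ¬¬¬¬¬S ∨ T   — double negation
= ¬¬¬S ∨ T   — double negation
= ¬S ∨ T   — double negation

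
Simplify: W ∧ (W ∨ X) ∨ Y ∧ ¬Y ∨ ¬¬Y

W ∨ Y

W ∧ (W ∨ X) ∨ Y ∧ ¬Y ∨ ¬¬Y
= W ∨ Y ∧ ¬Y ∨ ¬¬Y   (absorption)
= W ∨ Y ∧ ¬Y ∨ Y   (double negation)
= W ∨ Y   (complement / identity)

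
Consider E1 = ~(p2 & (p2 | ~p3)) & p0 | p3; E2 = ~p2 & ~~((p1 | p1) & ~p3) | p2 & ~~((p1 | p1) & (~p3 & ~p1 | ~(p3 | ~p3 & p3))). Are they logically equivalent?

No

E1: ~(p2 & (p2 | ~p3)) & p0 | p3
    = ~p2 & p0 | p3   — absorption
E2: ~p2 & ~~((p1 | p1) & ~p3) | p2 & ~~((p1 | p1) & (~p3 & ~p1 | ~(p3 | ~p3 & p3)))
    = ~p2 & ~~((p1 | p1) & ~p3) | p2 & ~~((p1 | p1) & (~p3 & ~p1 | ~p3))   — complement / identity
    = ~p2 & ~~((p1 | p1) & ~p3) | p2 & ~~((p1 | p1) & ~p3)   — absorption
    = ~~((p1 | p1) & ~p3)   — distribution
    = (p1 | p1) & ~p3   — double negation
    = p1 & ~p3   — idempotence
These differ: at p0=1, p1=0, p2=0, p3=1, E1 = 1 but E2 = 0.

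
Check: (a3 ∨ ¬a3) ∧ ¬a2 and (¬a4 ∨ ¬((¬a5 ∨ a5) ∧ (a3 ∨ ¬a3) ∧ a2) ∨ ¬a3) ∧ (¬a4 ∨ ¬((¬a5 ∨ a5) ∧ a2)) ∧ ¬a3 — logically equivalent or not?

No

E1: (a3 ∨ ¬a3) ∧ ¬a2
    = ¬a2   — complement / identity
E2: (¬a4 ∨ ¬((¬a5 ∨ a5) ∧ (a3 ∨ ¬a3) ∧ a2) ∨ ¬a3) ∧ (¬a4 ∨ ¬((¬a5 ∨ a5) ∧ a2)) ∧ ¬a3
    = (¬a4 ∨ ¬((¬a5 ∨ a5) ∧ a2) ∨ ¬a3) ∧ (¬a4 ∨ ¬((¬a5 ∨ a5) ∧ a2)) ∧ ¬a3   — complement / identity
    = (¬a4 ∨ ¬((¬a5 ∨ a5) ∧ a2)) ∧ ¬a3   — absorption
    = (¬a4 ∨ ¬a2) ∧ ¬a3   — complement / identity
These differ: at a2=0, a3=1, a4=0, a5=0, E1 = 1 but E2 = 0.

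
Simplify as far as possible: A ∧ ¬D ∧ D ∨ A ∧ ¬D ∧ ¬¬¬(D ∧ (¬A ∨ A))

A ∧ ¬D ∧ D ∨ A ∧ ¬D ∧ ¬¬¬(D ∧ (¬A ∨ A))
= A ∧ ¬D ∧ D ∨ A ∧ ¬D ∧ ¬¬¬D
= A ∧ ¬D ∧ D ∨ A ∧ ¬D ∧ ¬D
= A ∧ ¬D

A ∧ ¬D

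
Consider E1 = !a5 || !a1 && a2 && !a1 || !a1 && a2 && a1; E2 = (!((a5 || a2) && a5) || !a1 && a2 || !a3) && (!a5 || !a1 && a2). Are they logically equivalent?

Yes

E1: !a5 || !a1 && a2 && !a1 || !a1 && a2 && a1
    = !a5 || !a1 && a2   [distribution]
E2: (!((a5 || a2) && a5) || !a1 && a2 || !a3) && (!a5 || !a1 && a2)
    = (!a5 || !a1 && a2 || !a3) && (!a5 || !a1 && a2)   [absorption]
    = !a5 || !a1 && a2   [absorption]
Both reduce to !a5 || !a1 && a2, so they are equivalent.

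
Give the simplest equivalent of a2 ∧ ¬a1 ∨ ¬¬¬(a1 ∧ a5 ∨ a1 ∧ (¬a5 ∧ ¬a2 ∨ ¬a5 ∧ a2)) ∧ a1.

a2 ∧ ¬a1 ∨ ¬¬¬(a1 ∧ a5 ∨ a1 ∧ (¬a5 ∧ ¬a2 ∨ ¬a5 ∧ a2)) ∧ a1
= a2 ∧ ¬a1 ∨ ¬(a1 ∧ a5 ∨ a1 ∧ (¬a5 ∧ ¬a2 ∨ ¬a5 ∧ a2)) ∧ a1   — double negation
= a2 ∧ ¬a1 ∨ ¬(a1 ∧ a5 ∨ a1 ∧ ¬a5) ∧ a1   — distribution
= a2 ∧ ¬a1 ∨ ¬a1 ∧ a1   — distribution
= a2 ∧ ¬a1   — complement / identity

a2 ∧ ¬a1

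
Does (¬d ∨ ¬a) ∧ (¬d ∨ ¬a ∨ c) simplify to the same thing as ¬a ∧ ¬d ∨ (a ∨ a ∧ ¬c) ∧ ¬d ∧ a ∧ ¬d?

No

E1: (¬d ∨ ¬a) ∧ (¬d ∨ ¬a ∨ c)
    = ¬d ∨ ¬a   (absorption)
E2: ¬a ∧ ¬d ∨ (a ∨ a ∧ ¬c) ∧ ¬d ∧ a ∧ ¬d
    = ¬a ∧ ¬d ∨ a ∧ ¬d ∧ a ∧ ¬d   (absorption)
    = ¬a ∧ ¬d ∨ a ∧ ¬d   (idempotence)
    = ¬d   (distribution)
These differ: at a=0, c=0, d=1, E1 = 1 but E2 = 0.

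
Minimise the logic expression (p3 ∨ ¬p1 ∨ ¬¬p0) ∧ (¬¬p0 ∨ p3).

(p3 ∨ ¬p1 ∨ ¬¬p0) ∧ (¬¬p0 ∨ p3)
= (p3 ∨ ¬p1) ∧ p3 ∨ ¬¬p0   (distribution)
= (p3 ∨ ¬p1) ∧ p3 ∨ p0   (double negation)
= p3 ∨ p0   (absorption)

p3 ∨ p0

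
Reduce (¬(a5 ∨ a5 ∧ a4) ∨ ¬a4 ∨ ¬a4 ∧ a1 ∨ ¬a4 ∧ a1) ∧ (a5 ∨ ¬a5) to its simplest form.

¬a5 ∨ ¬a4

(¬(a5 ∨ a5 ∧ a4) ∨ ¬a4 ∨ ¬a4 ∧ a1 ∨ ¬a4 ∧ a1) ∧ (a5 ∨ ¬a5)
= (¬a5 ∨ ¬a4 ∨ ¬a4 ∧ a1 ∨ ¬a4 ∧ a1) ∧ (a5 ∨ ¬a5)
= (¬a5 ∨ ¬a4 ∨ ¬a4 ∧ a1) ∧ (a5 ∨ ¬a5)
= (¬a5 ∨ ¬a4) ∧ (a5 ∨ ¬a5)
= ¬a5 ∨ ¬a4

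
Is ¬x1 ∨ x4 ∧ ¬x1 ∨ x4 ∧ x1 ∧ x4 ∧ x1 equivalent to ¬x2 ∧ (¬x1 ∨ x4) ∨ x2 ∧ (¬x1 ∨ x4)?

Yes

E1: ¬x1 ∨ x4 ∧ ¬x1 ∨ x4 ∧ x1 ∧ x4 ∧ x1
    = ¬x1 ∨ x4 ∧ ¬x1 ∨ x4 ∧ x1   [idempotence]
    = ¬x1 ∨ x4   [distribution]
E2: ¬x2 ∧ (¬x1 ∨ x4) ∨ x2 ∧ (¬x1 ∨ x4)
    = ¬x1 ∨ x4   [distribution]
Both reduce to ¬x1 ∨ x4, so they are equivalent.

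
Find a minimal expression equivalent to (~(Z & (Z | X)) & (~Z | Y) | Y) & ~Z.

(~(Z & (Z | X)) & (~Z | Y) | Y) & ~Z
= (~Z & (~Z | Y) | Y) & ~Z
= (~Z | Y) & ~Z
= ~Z

~Z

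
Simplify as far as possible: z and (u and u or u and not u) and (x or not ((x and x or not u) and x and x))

z and u

z and (u and u or u and not u) and (x or not ((x and x or not u) and x and x))
= z and (u and u or u and not u) and (x or not (x and x))   (absorption)
= z and (u and u or u and not u) and (x or not x)   (idempotence)
= z and (u and u or u and not u)   (complement / identity)
= z and u   (distribution)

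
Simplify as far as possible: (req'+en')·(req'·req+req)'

(req'+en')·(req'·req+req)'
= (req'+en')·req'   [complement / identity]
= req'   [absorption]

req'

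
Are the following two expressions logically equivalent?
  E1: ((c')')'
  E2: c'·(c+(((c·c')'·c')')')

Yes

E1: ((c')')'
    = c'   [double negation]
E2: c'·(c+(((c·c')'·c')')')
    = c'·(c+(c·c'+c)')   [De Morgan]
    = c'·(c+c')   [complement / identity]
    = c'   [complement / identity]
Both reduce to c', so they are equivalent.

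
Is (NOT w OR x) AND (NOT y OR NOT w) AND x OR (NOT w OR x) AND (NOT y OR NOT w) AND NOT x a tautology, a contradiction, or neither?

neither

(NOT w OR x) AND (NOT y OR NOT w) AND x OR (NOT w OR x) AND (NOT y OR NOT w) AND NOT x
= (NOT w OR x) AND (NOT y OR NOT w) AND (x OR NOT x)   [distribution]
= (NOT w OR x) AND (NOT y OR NOT w)   [complement / identity]
= x AND NOT y OR NOT w   [distribution]
This depends on w, x, y, so it is not a constant.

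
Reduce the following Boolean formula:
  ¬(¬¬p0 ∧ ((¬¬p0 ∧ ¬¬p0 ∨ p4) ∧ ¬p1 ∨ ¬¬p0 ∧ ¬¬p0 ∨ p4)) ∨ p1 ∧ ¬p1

¬(¬¬p0 ∧ ((¬¬p0 ∧ ¬¬p0 ∨ p4) ∧ ¬p1 ∨ ¬¬p0 ∧ ¬¬p0 ∨ p4)) ∨ p1 ∧ ¬p1
= ¬(¬¬p0 ∧ (¬¬p0 ∧ ¬¬p0 ∨ p4)) ∨ p1 ∧ ¬p1   — absorption
= ¬(¬¬p0 ∧ (¬¬p0 ∨ p4)) ∨ p1 ∧ ¬p1   — idempotence
= ¬¬¬p0 ∨ p1 ∧ ¬p1   — absorption
= ¬¬¬p0   — complement / identity
= ¬p0   — double negation

¬p0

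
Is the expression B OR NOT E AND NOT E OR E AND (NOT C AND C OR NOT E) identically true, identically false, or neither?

neither

B OR NOT E AND NOT E OR E AND (NOT C AND C OR NOT E)
= B OR NOT E AND NOT E OR E AND NOT E   — complement / identity
= B OR NOT E   — distribution
This depends on B, E, so it is not a constant.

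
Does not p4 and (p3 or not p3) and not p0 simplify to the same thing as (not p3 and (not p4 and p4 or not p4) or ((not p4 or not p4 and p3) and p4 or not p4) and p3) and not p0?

E1: not p4 and (p3 or not p3) and not p0
    = not p4 and not p0   (complement / identity)
E2: (not p3 and (not p4 and p4 or not p4) or ((not p4 or not p4 and p3) and p4 or not p4) and p3) and not p0
    = (not p3 and (not p4 and p4 or not p4) or (not p4 and p4 or not p4) and p3) and not p0   (absorption)
    = (not p4 and p4 or not p4) and not p0   (distribution)
    = not p4 and not p0   (complement / identity)
Both reduce to not p4 and not p0, so they are equivalent.

Yes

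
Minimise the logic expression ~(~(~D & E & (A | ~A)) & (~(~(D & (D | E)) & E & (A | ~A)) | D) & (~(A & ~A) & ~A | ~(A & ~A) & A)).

~(~(~D & E & (A | ~A)) & (~(~(D & (D | E)) & E & (A | ~A)) | D) & (~(A & ~A) & ~A | ~(A & ~A) & A))
= ~(~(~D & E & (A | ~A)) & (~(~D & E & (A | ~A)) | D) & (~(A & ~A) & ~A | ~(A & ~A) & A))   (absorption)
= ~(~(~D & E & (A | ~A)) & (~(~D & E & (A | ~A)) | D) & ~(A & ~A))   (distribution)
= ~(~(~D & E & (A | ~A)) & ~(A & ~A))   (absorption)
= ~(~(~D & E) & ~(A & ~A))   (complement / identity)
= ~D & E | A & ~A   (De Morgan)
= ~D & E   (complement / identity)

~D & E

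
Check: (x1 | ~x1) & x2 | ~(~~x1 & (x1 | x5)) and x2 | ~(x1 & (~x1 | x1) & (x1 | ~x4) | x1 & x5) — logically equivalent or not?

E1: (x1 | ~x1) & x2 | ~(~~x1 & (x1 | x5))
    = (x1 | ~x1) & x2 | ~(x1 & (x1 | x5))   — double negation
    = x2 | ~(x1 & (x1 | x5))   — complement / identity
    = x2 | ~x1   — absorption
E2: x2 | ~(x1 & (~x1 | x1) & (x1 | ~x4) | x1 & x5)
    = x2 | ~(x1 & (x1 | ~x4) | x1 & x5)   — complement / identity
    = x2 | ~(x1 | x1 & x5)   — absorption
    = x2 | ~x1   — absorption
Both reduce to x2 | ~x1, so they are equivalent.

Yes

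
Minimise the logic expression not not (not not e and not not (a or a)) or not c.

e and a or not c

not not (not not e and not not (a or a)) or not c
= not not e and not not (a or a) or not c   [double negation]
= e and not not (a or a) or not c   [double negation]
= e and (a or a) or not c   [double negation]
= e and a or not c   [idempotence]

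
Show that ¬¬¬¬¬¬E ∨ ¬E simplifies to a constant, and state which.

True

¬¬¬¬¬¬E ∨ ¬E
= ¬¬¬¬E ∨ ¬E   [double negation]
= ¬¬E ∨ ¬E   [double negation]
= E ∨ ¬E   [double negation]
= True   [complement]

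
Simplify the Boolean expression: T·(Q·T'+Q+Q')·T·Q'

T·(Q·T'+Q+Q')·T·Q'
= T·(Q+Q')·T·Q'   [absorption]
= T·T·Q'   [complement / identity]
= T·Q'   [idempotence]

T·Q'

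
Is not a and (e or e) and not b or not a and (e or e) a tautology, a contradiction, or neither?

not a and (e or e) and not b or not a and (e or e)
= not a and (e or e)   (absorption)
= not a and e   (idempotence)
This depends on a, e, so it is not a constant.

neither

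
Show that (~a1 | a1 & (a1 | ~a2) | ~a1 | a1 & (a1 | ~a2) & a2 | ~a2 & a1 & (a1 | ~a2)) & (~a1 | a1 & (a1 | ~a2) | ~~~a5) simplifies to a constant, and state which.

1

(~a1 | a1 & (a1 | ~a2) | ~a1 | a1 & (a1 | ~a2) & a2 | ~a2 & a1 & (a1 | ~a2)) & (~a1 | a1 & (a1 | ~a2) | ~~~a5)
= (~a1 | a1 & (a1 | ~a2) | ~a1 | a1 & (a1 | ~a2)) & (~a1 | a1 & (a1 | ~a2) | ~~~a5)   — distribution
= ~a1 | a1 & (a1 | ~a2) | (~a1 | a1 & (a1 | ~a2)) & ~~~a5   — distribution
= ~a1 | a1 & (a1 | ~a2) | (~a1 | a1 & (a1 | ~a2)) & ~a5   — double negation
= ~a1 | a1 & (a1 | ~a2)   — absorption
= ~a1 | a1   — absorption
= 1   — complement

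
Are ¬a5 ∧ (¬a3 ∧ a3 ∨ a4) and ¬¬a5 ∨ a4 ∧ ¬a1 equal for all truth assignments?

No

E1: ¬a5 ∧ (¬a3 ∧ a3 ∨ a4)
    = ¬a5 ∧ a4   [complement / identity]
E2: ¬¬a5 ∨ a4 ∧ ¬a1
    = a5 ∨ a4 ∧ ¬a1   [double negation]
These differ: at a1=0, a3=0, a4=1, a5=1, E1 = 0 but E2 = 1.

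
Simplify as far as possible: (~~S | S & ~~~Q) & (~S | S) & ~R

S & ~R

(~~S | S & ~~~Q) & (~S | S) & ~R
= (S | S & ~~~Q) & (~S | S) & ~R   — double negation
= (S | S & ~Q) & (~S | S) & ~R   — double negation
= S & (~S | S) & ~R   — absorption
= S & ~R   — complement / identity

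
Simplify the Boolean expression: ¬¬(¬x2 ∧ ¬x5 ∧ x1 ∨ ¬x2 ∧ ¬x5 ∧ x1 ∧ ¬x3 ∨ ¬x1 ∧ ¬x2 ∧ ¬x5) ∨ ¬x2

¬¬(¬x2 ∧ ¬x5 ∧ x1 ∨ ¬x2 ∧ ¬x5 ∧ x1 ∧ ¬x3 ∨ ¬x1 ∧ ¬x2 ∧ ¬x5) ∨ ¬x2
= ¬¬(¬x2 ∧ ¬x5 ∧ x1 ∨ ¬x1 ∧ ¬x2 ∧ ¬x5) ∨ ¬x2   [absorption]
= ¬¬(¬x2 ∧ ¬x5) ∨ ¬x2   [distribution]
= ¬x2 ∧ ¬x5 ∨ ¬x2   [double negation]
= ¬x2   [absorption]

¬x2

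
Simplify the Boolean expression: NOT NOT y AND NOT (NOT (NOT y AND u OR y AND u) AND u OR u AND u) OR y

y

NOT NOT y AND NOT (NOT (NOT y AND u OR y AND u) AND u OR u AND u) OR y
= NOT NOT y AND NOT (NOT u AND u OR u AND u) OR y   [distribution]
= y AND NOT (NOT u AND u OR u AND u) OR y   [double negation]
= y AND NOT u OR y   [distribution]
= y   [absorption]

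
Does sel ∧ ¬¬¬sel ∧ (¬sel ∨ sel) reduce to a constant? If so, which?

yes, False

sel ∧ ¬¬¬sel ∧ (¬sel ∨ sel)
= sel ∧ ¬¬¬sel   — complement / identity
= sel ∧ ¬sel   — double negation
= False   — complement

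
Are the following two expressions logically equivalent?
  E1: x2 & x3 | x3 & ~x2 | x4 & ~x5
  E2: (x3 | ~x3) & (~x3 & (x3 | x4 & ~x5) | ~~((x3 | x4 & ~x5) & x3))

Yes

E1: x2 & x3 | x3 & ~x2 | x4 & ~x5
    = x3 | x4 & ~x5   (distribution)
E2: (x3 | ~x3) & (~x3 & (x3 | x4 & ~x5) | ~~((x3 | x4 & ~x5) & x3))
    = ~x3 & (x3 | x4 & ~x5) | ~~((x3 | x4 & ~x5) & x3)   (complement / identity)
    = ~x3 & (x3 | x4 & ~x5) | (x3 | x4 & ~x5) & x3   (double negation)
    = x3 | x4 & ~x5   (distribution)
Both reduce to x3 | x4 & ~x5, so they are equivalent.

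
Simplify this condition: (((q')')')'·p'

(((q')')')'·p'
= (q')'·p'   — double negation
= q·p'   — double negation

q·p'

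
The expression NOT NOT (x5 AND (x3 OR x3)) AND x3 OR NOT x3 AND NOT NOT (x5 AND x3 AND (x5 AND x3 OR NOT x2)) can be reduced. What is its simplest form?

x5 AND x3

NOT NOT (x5 AND (x3 OR x3)) AND x3 OR NOT x3 AND NOT NOT (x5 AND x3 AND (x5 AND x3 OR NOT x2))
= NOT NOT (x5 AND (x3 OR x3)) AND x3 OR NOT x3 AND NOT NOT (x5 AND x3)
= NOT NOT (x5 AND x3) AND x3 OR NOT x3 AND NOT NOT (x5 AND x3)
= NOT NOT (x5 AND x3)
= x5 AND x3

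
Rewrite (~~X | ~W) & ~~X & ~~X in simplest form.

(~~X | ~W) & ~~X & ~~X
= ~~X & ~~X
= ~~X
= X

X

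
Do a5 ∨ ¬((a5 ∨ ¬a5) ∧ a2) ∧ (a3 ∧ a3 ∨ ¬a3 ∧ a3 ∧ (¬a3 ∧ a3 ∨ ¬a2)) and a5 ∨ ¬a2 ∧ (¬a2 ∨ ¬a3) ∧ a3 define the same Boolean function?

E1: a5 ∨ ¬((a5 ∨ ¬a5) ∧ a2) ∧ (a3 ∧ a3 ∨ ¬a3 ∧ a3 ∧ (¬a3 ∧ a3 ∨ ¬a2))
    = a5 ∨ ¬((a5 ∨ ¬a5) ∧ a2) ∧ (a3 ∧ a3 ∨ ¬a3 ∧ a3)
    = a5 ∨ ¬((a5 ∨ ¬a5) ∧ a2) ∧ a3
    = a5 ∨ ¬a2 ∧ a3
E2: a5 ∨ ¬a2 ∧ (¬a2 ∨ ¬a3) ∧ a3
    = a5 ∨ ¬a2 ∧ a3
Both reduce to a5 ∨ ¬a2 ∧ a3, so they are equivalent.

Yes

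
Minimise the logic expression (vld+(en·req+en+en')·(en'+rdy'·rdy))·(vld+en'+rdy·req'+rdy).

vld+en'

(vld+(en·req+en+en')·(en'+rdy'·rdy))·(vld+en'+rdy·req'+rdy)
= (vld+(en+en')·(en'+rdy'·rdy))·(vld+en'+rdy·req'+rdy)
= (vld+(en+en')·en')·(vld+en'+rdy·req'+rdy)
= (vld+en')·(vld+en'+rdy·req'+rdy)
= (vld+en')·(vld+en'+rdy)
= vld+en'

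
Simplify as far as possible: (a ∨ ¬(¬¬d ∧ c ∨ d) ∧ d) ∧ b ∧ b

(a ∨ ¬(¬¬d ∧ c ∨ d) ∧ d) ∧ b ∧ b
= (a ∨ ¬(d ∧ c ∨ d) ∧ d) ∧ b ∧ b   [double negation]
= (a ∨ ¬d ∧ d) ∧ b ∧ b   [absorption]
= a ∧ b ∧ b   [complement / identity]
= a ∧ b   [idempotence]

a ∧ b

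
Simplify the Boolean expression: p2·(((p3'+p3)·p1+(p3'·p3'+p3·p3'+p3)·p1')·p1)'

p2·(((p3'+p3)·p1+(p3'·p3'+p3·p3'+p3)·p1')·p1)'
= p2·(((p3'+p3)·p1+(p3'+p3)·p1')·p1)'   [distribution]
= p2·((p3'+p3)·p1)'   [distribution]
= p2·p1'   [complement / identity]

p2·p1'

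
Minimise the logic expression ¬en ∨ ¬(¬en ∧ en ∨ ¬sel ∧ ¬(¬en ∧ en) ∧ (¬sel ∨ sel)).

¬en ∨ ¬(¬en ∧ en ∨ ¬sel ∧ ¬(¬en ∧ en) ∧ (¬sel ∨ sel))
= ¬en ∨ ¬(¬en ∧ en ∨ ¬sel ∧ ¬(¬en ∧ en))
= ¬en ∨ ¬(¬sel ∧ ¬(¬en ∧ en))
= ¬en ∨ sel ∨ ¬en ∧ en
= ¬en ∨ sel

¬en ∨ sel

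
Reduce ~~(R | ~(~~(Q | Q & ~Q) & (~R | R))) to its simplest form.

R | ~Q

~~(R | ~(~~(Q | Q & ~Q) & (~R | R)))
= ~~(R | ~(~~Q & (~R | R)))   [complement / identity]
= ~~(R | ~(Q & (~R | R)))   [double negation]
= ~~(R | ~Q)   [complement / identity]
= R | ~Q   [double negation]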